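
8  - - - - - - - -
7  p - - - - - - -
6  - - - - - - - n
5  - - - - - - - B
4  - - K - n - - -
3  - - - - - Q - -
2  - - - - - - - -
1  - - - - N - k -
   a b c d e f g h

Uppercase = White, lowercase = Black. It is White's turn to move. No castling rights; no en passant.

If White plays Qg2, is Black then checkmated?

yes

After Qg2: black king on g1; in check: yes, from the white queen on g2.
King squares — f1: attacked by Qg2; h1: attacked by Qg2; f2: attacked by Qg2; g2: attacked by Ne1; h2: attacked by Qg2.
Black has no legal moves → checkmate.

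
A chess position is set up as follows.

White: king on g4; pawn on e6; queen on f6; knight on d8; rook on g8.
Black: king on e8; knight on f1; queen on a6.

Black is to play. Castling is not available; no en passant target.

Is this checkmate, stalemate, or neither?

Black to move; black king on e8.
In check: yes, from the white rook on g8.
King squares — d7: attacked by Pe6; e7: attacked by Qf6; f7: attacked by Pe6; d8: attacked by Qf6; f8: attacked by Qf6.
Legal moves for Black: none.
In check with no legal moves → checkmate.

checkmate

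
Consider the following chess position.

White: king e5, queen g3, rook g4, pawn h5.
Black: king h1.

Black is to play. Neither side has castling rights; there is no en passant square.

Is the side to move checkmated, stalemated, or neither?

stalemate

Black to move; black king on h1.
In check: no.
King squares — g1: attacked by Qg3; g2: attacked by Qg3; h2: attacked by Qg3.
Legal moves for Black: none.
Not in check and no legal moves → stalemate.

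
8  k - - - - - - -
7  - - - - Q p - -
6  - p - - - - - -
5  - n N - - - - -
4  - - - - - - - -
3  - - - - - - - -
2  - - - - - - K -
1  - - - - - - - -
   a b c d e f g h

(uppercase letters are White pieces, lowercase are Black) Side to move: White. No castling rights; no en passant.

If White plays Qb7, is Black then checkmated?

yes

After Qb7: black king on a8; in check: yes, from the white queen on b7.
King squares — a7: attacked by Qb7; b7: attacked by Nc5; b8: attacked by Qb7.
Black has no legal moves → checkmate.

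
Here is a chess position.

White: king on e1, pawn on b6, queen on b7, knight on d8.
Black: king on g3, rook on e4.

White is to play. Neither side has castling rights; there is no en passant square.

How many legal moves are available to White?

White to move; king on e1.
In check: yes, from the black rook on e4.
Legal moves: Kd2, Kf1, Kd1, Qxe4.
Count: 4.

4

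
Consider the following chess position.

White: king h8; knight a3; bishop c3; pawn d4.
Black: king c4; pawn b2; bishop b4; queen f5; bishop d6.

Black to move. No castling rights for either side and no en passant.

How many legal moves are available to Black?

5

Black to move; king on c4.
In check: yes, from the white knight on a3.
Legal moves: Kd5, Kd3, Kxc3, Kb3, Bxa3.
Count: 5.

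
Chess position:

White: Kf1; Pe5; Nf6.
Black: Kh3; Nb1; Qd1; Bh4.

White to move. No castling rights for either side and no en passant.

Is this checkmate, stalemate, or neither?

White to move; white king on f1.
In check: yes, from the black queen on d1.
King squares — e1: attacked by Qd1; g1: attacked by Qd1; e2: attacked by Qd1; f2: attacked by Bh4; g2: attacked by Kh3.
Legal moves for White: none.
In check with no legal moves → checkmate.

checkmate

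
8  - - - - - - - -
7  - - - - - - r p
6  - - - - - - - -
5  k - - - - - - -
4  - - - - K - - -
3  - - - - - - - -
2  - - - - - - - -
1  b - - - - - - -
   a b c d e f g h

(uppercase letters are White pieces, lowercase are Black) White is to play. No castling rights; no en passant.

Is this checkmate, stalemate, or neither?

White to move; white king on e4.
In check: no.
Legal moves for White: Kf5, Kd5, Kf4, Kf3, Ke3, Kd3.
White has 6 legal moves and is not in check → neither.

neither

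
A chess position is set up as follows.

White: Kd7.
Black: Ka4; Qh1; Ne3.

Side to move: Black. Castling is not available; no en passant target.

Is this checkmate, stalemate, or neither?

neither

Black to move; black king on a4.
In check: no.
Legal moves for Black include: Kb5, Ka5, Kb4, Kb3, Ka3, Nf5, Nd5, Ng4, Nc4, Ng2, Nc2, Nf1, Nd1, Qh8, Qa8, Qh7+, Qb7+, Qh6, ... (list truncated; more exist).
Black has legal moves and is not in check → neither.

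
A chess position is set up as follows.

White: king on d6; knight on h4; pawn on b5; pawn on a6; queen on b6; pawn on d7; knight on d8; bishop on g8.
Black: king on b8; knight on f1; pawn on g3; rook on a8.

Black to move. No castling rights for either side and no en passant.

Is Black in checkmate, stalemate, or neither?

checkmate

Black to move; black king on b8.
In check: yes, from the white queen on b6.
King squares — a7: attacked by Qb6; b7: attacked by Pa6; c7: attacked by Qb6; a8: own rook; c8: attacked by Pd7.
Legal moves for Black: none.
In check with no legal moves → checkmate.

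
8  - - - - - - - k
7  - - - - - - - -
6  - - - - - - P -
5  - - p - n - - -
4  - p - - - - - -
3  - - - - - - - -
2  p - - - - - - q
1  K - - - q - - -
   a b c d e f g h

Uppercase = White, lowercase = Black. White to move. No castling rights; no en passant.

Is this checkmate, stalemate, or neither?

checkmate

White to move; white king on a1.
In check: yes, from the black queen on e1.
King squares — b1: attacked by Qe1; a2: attacked by Qh2; b2: attacked by Qh2.
Legal moves for White: none.
In check with no legal moves → checkmate.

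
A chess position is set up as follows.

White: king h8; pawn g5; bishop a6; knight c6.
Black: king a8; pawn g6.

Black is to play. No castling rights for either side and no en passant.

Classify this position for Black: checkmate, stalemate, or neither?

stalemate

Black to move; black king on a8.
In check: no.
King squares — a7: attacked by Nc6; b7: attacked by Ba6; b8: attacked by Nc6.
Legal moves for Black: none.
Not in check and no legal moves → stalemate.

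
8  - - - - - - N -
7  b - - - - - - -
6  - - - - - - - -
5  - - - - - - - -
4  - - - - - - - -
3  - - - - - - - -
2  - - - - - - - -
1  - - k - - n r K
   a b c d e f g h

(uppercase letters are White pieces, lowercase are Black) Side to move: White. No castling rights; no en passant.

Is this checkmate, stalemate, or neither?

checkmate

White to move; white king on h1.
In check: yes, from the black rook on g1.
King squares — g1: attacked by Ba7; g2: attacked by Rg1; h2: attacked by Nf1.
Legal moves for White: none.
In check with no legal moves → checkmate.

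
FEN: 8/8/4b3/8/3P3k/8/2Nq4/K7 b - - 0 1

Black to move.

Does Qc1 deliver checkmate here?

After Qc1: white king on a1; in check: yes, from the black queen on c1.
King squares — b1: attacked by Qc1; a2: attacked by Be6; b2: attacked by Qc1.
White has no legal moves → checkmate.

yes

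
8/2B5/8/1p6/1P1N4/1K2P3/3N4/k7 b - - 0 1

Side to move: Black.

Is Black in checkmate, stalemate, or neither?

Black to move; black king on a1.
In check: no.
King squares — b1: attacked by Nd2; a2: attacked by Kb3; b2: attacked by Kb3.
Legal moves for Black: none.
Not in check and no legal moves → stalemate.

stalemate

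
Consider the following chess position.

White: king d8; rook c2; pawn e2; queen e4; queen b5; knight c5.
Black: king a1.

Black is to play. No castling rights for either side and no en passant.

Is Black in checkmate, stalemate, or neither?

stalemate

Black to move; black king on a1.
In check: no.
King squares — b1: attacked by Qb5; a2: attacked by Rc2; b2: attacked by Rc2.
Legal moves for Black: none.
Not in check and no legal moves → stalemate.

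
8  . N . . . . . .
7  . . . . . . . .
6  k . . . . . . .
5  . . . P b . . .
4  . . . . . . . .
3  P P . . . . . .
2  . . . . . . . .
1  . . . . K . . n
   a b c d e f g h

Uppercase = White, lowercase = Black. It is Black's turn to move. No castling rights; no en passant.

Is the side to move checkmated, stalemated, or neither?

Black to move; black king on a6.
In check: yes, from the white knight on b8.
King squares — a5: available; b5: available; b6: available; a7: available; b7: available.
Legal moves for Black: Kb7, Ka7, Kb6, Kb5, Ka5, Bxb8.
Black is in check but has 6 legal moves → neither.

neither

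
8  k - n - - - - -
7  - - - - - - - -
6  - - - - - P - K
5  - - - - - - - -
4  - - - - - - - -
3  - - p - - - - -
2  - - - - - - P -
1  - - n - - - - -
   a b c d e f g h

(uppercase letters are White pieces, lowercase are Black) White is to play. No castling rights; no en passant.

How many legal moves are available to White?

8

White to move; king on h6.
In check: no.
Legal moves: Kh7, Kg7, Kg6, Kh5, Kg5, f7, g3, g4.
Count: 8.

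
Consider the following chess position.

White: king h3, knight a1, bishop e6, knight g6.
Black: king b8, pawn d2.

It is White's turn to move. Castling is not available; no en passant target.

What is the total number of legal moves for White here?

White to move; king on h3.
In check: no.
Legal moves: Nh8, Nf8, Ne7, Ne5, Nh4, Nf4, Bg8, Bc8, Bf7, Bd7, Bf5, Bd5, Bg4, Bc4, Bb3, Ba2, Kh4, Kg4, Kg3, Kh2, Kg2, Nb3, Nc2.
Count: 23.

23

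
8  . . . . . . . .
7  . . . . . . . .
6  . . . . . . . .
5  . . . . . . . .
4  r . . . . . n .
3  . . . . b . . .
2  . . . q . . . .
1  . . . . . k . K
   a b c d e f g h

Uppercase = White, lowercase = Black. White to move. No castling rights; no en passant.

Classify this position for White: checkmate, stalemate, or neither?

White to move; white king on h1.
In check: no.
King squares — g1: attacked by Kf1; g2: attacked by Kf1; h2: attacked by Qd2.
Legal moves for White: none.
Not in check and no legal moves → stalemate.

stalemate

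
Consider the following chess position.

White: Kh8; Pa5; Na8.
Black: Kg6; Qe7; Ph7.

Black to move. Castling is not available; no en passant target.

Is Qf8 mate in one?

After Qf8: white king on h8; in check: yes, from the black queen on f8.
King squares — g7: attacked by Kg6; h7: attacked by Kg6; g8: attacked by Qf8.
White has no legal moves → checkmate.

yes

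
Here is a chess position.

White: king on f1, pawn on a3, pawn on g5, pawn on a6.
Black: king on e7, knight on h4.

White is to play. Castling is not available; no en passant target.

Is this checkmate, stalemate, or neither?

neither

White to move; white king on f1.
In check: no.
Legal moves for White: Kf2, Ke2, Kg1, Ke1, a7, g6, a4.
White has 7 legal moves and is not in check → neither.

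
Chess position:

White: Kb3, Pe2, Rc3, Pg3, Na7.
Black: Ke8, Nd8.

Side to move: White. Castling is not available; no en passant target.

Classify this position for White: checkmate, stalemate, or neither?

neither

White to move; white king on b3.
In check: no.
Legal moves for White include: Nc8, Nc6, Nb5, Rc8, Rc7, Rc6, Rc5, Rc4, Rf3, Re3+, Rd3, Rc2, Rc1, Kc4, Kb4, Ka4, Ka3, Kc2, ... (list truncated; more exist).
White has legal moves and is not in check → neither.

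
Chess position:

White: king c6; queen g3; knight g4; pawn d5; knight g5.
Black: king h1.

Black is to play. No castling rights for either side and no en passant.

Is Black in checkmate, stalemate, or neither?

stalemate

Black to move; black king on h1.
In check: no.
King squares — g1: attacked by Qg3; g2: attacked by Qg3; h2: attacked by Qg3.
Legal moves for Black: none.
Not in check and no legal moves → stalemate.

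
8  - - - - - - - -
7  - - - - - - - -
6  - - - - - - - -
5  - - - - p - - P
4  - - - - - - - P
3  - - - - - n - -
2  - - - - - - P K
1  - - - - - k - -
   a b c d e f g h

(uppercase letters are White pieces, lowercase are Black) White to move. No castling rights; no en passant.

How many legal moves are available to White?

White to move; king on h2.
In check: yes, from the black knight on f3.
Legal moves: Kh3, Kg3, Kh1, gxf3.
Count: 4.

4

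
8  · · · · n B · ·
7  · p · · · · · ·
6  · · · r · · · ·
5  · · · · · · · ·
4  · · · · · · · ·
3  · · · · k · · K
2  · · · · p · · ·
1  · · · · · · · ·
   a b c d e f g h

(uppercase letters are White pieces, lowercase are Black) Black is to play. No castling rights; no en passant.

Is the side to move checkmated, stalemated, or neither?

Black to move; black king on e3.
In check: no.
Legal moves for Black include: Ng7, Nc7, Nf6, Rd8, Rd7, Rh6+, Rg6, Rf6, Re6, Rc6, Rb6, Ra6, Rd5, Rd4, Rd3, Rd2, Rd1, Kf4, ... (list truncated; more exist).
Black has legal moves and is not in check → neither.

neither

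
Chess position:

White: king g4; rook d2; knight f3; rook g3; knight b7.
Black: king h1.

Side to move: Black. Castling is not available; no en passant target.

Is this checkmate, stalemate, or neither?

Black to move; black king on h1.
In check: no.
King squares — g1: attacked by Nf3; g2: attacked by Rd2; h2: attacked by Rd2.
Legal moves for Black: none.
Not in check and no legal moves → stalemate.

stalemate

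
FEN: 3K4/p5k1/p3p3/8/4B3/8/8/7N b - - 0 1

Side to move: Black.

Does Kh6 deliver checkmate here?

no

After Kh6: white king on d8; in check: no.
White is not in check, so this cannot be checkmate.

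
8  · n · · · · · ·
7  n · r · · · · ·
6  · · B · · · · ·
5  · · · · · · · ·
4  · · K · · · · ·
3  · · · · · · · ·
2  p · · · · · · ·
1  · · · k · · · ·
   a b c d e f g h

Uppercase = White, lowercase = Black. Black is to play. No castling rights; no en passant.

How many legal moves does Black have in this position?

23

Black to move; king on d1.
In check: no.
Legal moves: Nd7, Nbxc6, Na6, Rc8, Rh7, Rg7, Rf7, Re7, Rd7, Rb7, Rxc6+, Nc8, Naxc6, Nb5, Ke2, Kd2, Kc2, Ke1, Kc1, a1=Q, a1=R, a1=B, a1=N.
Count: 23.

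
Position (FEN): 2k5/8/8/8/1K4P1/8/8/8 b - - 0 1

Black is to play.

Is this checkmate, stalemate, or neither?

neither

Black to move; black king on c8.
In check: no.
Legal moves for Black: Kd8, Kb8, Kd7, Kc7, Kb7.
Black has 5 legal moves and is not in check → neither.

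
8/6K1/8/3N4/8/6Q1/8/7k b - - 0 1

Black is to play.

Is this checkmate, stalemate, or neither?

stalemate

Black to move; black king on h1.
In check: no.
King squares — g1: attacked by Qg3; g2: attacked by Qg3; h2: attacked by Qg3.
Legal moves for Black: none.
Not in check and no legal moves → stalemate.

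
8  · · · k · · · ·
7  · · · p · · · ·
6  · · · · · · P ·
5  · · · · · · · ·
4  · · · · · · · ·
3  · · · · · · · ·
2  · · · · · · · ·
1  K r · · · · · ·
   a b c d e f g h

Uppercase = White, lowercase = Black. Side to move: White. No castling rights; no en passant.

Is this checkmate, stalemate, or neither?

neither

White to move; white king on a1.
In check: yes, from the black rook on b1.
Legal moves for White: Ka2, Kxb1.
White is in check but has 2 legal moves → neither.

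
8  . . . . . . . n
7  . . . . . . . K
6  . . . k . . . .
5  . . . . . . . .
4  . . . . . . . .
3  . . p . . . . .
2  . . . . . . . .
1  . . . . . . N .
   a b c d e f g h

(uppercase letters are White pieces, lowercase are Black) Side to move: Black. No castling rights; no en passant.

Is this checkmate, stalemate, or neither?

neither

Black to move; black king on d6.
In check: no.
Legal moves for Black: Nf7, Ng6, Ke7, Kd7, Kc7, Ke6, Kc6, Ke5, Kd5, Kc5, c2.
Black has 11 legal moves and is not in check → neither.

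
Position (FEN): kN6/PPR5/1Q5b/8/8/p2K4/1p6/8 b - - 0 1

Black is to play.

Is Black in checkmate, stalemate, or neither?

checkmate

Black to move; black king on a8.
In check: yes, from the white pawn on b7.
King squares — a7: attacked by Qb6; b7: attacked by Qb6; b8: attacked by Pa7.
Legal moves for Black: none.
In check with no legal moves → checkmate.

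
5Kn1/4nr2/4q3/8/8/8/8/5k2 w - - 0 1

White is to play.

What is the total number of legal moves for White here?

1

White to move; king on f8.
In check: yes, from the black rook on f7.
Legal moves: Ke8.
Count: 1.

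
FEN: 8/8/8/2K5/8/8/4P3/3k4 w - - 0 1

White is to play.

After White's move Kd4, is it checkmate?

After Kd4: black king on d1; in check: no.
Black is not in check, so this cannot be checkmate.

no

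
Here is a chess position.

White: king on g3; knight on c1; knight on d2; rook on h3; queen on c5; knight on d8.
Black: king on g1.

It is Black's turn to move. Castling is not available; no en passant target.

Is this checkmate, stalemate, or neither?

Black to move; black king on g1.
In check: yes, from the white queen on c5.
King squares — f1: attacked by Nd2; h1: attacked by Rh3; f2: attacked by Kg3; g2: attacked by Kg3; h2: attacked by Kg3.
Legal moves for Black: none.
In check with no legal moves → checkmate.

checkmate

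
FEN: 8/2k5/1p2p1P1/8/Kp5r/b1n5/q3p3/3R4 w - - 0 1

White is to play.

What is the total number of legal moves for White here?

0

White to move; king on a4.
In check: yes, from the black knight on c3.
Legal moves: none.
Count: 0.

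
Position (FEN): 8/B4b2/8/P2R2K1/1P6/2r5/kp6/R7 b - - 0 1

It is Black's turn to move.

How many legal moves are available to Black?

6

Black to move; king on a2.
In check: yes, from the white rook on a1.
Legal moves: Kb3, Kxa1, bxa1=Q, bxa1=R, bxa1=B, bxa1=N.
Count: 6.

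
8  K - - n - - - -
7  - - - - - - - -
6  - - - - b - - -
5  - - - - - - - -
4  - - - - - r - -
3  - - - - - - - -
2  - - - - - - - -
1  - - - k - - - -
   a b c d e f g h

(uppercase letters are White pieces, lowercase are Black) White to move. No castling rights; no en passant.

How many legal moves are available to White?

White to move; king on a8.
In check: no.
Legal moves: Kb8, Ka7.
Count: 2.

2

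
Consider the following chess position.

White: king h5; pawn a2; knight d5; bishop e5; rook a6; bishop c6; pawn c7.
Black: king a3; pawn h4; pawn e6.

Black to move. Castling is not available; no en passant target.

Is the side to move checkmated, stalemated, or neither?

Black to move; black king on a3.
In check: yes, from the white rook on a6.
King squares — a2: attacked by Ra6; b2: attacked by Be5; b3: attacked by Pa2; a4: attacked by Ra6; b4: attacked by Nd5.
Legal moves for Black: none.
In check with no legal moves → checkmate.

checkmate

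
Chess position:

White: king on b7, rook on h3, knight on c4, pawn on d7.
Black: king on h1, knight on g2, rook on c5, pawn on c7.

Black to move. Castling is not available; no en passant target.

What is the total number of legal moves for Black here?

Black to move; king on h1.
In check: yes, from the white rook on h3.
Legal moves: Kg1.
Count: 1.

1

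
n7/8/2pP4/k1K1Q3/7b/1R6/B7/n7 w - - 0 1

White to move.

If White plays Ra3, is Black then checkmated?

yes

After Ra3: black king on a5; in check: yes, from the white rook on a3.
King squares — a4: attacked by Ra3; b4: attacked by Kc5; b5: attacked by Kc5; a6: attacked by Ra3; b6: attacked by Kc5.
Black has no legal moves → checkmate.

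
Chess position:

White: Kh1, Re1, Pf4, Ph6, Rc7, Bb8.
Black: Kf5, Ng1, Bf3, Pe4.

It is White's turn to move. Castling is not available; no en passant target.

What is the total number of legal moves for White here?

White to move; king on h1.
In check: yes, from the black bishop on f3.
Legal moves: Kh2, Kxg1.
Count: 2.

2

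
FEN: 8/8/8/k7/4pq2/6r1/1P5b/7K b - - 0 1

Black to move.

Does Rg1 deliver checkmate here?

yes

After Rg1: white king on h1; in check: yes, from the black rook on g1.
King squares — g1: attacked by Bh2; g2: attacked by Rg1; h2: attacked by Qf4.
White has no legal moves → checkmate.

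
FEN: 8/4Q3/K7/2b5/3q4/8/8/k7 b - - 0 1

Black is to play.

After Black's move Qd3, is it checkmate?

no

After Qd3: white king on a6; in check: yes, from the black queen on d3.
White has 2 legal replies: Kb7, Ka5.
In check but a legal move exists → not checkmate.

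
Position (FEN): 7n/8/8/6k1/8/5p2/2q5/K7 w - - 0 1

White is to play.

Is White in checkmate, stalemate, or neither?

White to move; white king on a1.
In check: no.
King squares — b1: attacked by Qc2; a2: attacked by Qc2; b2: attacked by Qc2.
Legal moves for White: none.
Not in check and no legal moves → stalemate.

stalemate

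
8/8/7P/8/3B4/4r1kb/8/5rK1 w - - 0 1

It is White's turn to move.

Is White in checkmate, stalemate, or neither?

White to move; white king on g1.
In check: yes, from the black rook on f1.
King squares — f1: attacked by Bh3; h1: attacked by Rf1; f2: attacked by Rf1; g2: attacked by Kg3; h2: attacked by Kg3.
Legal moves for White: none.
In check with no legal moves → checkmate.

checkmate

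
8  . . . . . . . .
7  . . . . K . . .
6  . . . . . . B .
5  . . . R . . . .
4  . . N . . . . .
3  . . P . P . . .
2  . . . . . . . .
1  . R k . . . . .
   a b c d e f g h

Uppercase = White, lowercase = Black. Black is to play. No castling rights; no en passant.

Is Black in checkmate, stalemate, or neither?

checkmate

Black to move; black king on c1.
In check: yes, from the white rook on b1.
King squares — b1: attacked by Bg6; d1: attacked by Rb1; b2: attacked by Rb1; c2: attacked by Bg6; d2: attacked by Nc4.
Legal moves for Black: none.
In check with no legal moves → checkmate.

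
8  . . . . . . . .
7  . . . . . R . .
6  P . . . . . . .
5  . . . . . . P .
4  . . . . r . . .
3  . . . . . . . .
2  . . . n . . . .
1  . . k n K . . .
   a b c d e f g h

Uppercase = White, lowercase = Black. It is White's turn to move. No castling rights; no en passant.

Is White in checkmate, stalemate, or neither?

checkmate

White to move; white king on e1.
In check: yes, from the black rook on e4.
King squares — d1: attacked by Kc1; f1: attacked by Nd2; d2: attacked by Kc1; e2: attacked by Re4; f2: attacked by Nd1.
Legal moves for White: none.
In check with no legal moves → checkmate.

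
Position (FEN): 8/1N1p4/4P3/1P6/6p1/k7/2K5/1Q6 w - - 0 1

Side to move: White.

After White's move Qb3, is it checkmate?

yes

After Qb3: black king on a3; in check: yes, from the white queen on b3.
King squares — a2: attacked by Qb3; b2: attacked by Kc2; b3: attacked by Kc2; a4: attacked by Qb3; b4: attacked by Qb3.
Black has no legal moves → checkmate.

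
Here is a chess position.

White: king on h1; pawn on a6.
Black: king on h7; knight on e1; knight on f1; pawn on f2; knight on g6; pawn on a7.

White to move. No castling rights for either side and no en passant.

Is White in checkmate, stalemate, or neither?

White to move; white king on h1.
In check: no.
King squares — g1: attacked by Pf2; g2: attacked by Ne1; h2: attacked by Nf1.
Legal moves for White: none.
Not in check and no legal moves → stalemate.

stalemate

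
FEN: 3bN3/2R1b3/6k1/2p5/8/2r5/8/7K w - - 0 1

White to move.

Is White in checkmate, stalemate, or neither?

neither

White to move; white king on h1.
In check: no.
Legal moves for White: Ng7, Nf6, Nd6, Rc8, Rxe7, Rd7, Rb7, Ra7, Rc6+, Rxc5, Kh2, Kg2, Kg1.
White has 13 legal moves and is not in check → neither.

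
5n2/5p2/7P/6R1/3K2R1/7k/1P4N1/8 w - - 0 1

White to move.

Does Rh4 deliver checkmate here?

After Rh4: black king on h3; in check: yes, from the white rook on h4.
King squares — g2: attacked by Rg5; h2: attacked by Rh4; g3: attacked by Rg5; g4: attacked by Rh4; h4: attacked by Ng2.
Black has no legal moves → checkmate.

yes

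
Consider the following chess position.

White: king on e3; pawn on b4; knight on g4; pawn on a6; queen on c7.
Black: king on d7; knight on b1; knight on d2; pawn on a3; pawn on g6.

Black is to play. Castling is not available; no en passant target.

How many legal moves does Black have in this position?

Black to move; king on d7.
In check: yes, from the white queen on c7.
Legal moves: Ke8, Kxc7, Ke6.
Count: 3.

3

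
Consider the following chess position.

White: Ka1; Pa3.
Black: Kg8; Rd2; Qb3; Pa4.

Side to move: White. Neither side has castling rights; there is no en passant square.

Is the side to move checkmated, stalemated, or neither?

White to move; white king on a1.
In check: no.
King squares — b1: attacked by Qb3; a2: attacked by Rd2; b2: attacked by Rd2.
Legal moves for White: none.
Not in check and no legal moves → stalemate.

stalemate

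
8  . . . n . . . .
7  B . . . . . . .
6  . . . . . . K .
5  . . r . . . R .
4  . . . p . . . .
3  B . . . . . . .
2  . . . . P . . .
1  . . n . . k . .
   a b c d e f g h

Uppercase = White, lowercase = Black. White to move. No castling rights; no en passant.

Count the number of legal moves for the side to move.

White to move; king on g6.
In check: no.
Legal moves: Bb8, Bb6, B7xc5, Kh7, Kg7, Kh6, Kf6, Kh5, Rh5, Rf5+, Re5, Rd5, Rxc5, Rg4, Rg3, Rg2, Rg1+, B3xc5, Bb4, Bb2, Bxc1, e3, e4.
Count: 23.

23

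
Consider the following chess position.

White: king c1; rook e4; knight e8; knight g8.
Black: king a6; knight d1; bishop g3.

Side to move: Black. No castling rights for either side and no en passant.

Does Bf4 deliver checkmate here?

no

After Bf4: white king on c1; in check: yes, from the black bishop on f4.
White has 5 legal replies: Kc2, Kxd1, Kb1, Rxf4, Re3.
In check but a legal move exists → not checkmate.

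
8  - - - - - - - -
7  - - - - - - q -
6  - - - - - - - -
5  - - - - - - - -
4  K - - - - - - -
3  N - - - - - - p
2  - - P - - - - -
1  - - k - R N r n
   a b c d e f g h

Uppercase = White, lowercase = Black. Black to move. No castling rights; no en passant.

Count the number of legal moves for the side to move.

1

Black to move; king on c1.
In check: yes, from the white rook on e1.
Legal moves: Kb2.
Count: 1.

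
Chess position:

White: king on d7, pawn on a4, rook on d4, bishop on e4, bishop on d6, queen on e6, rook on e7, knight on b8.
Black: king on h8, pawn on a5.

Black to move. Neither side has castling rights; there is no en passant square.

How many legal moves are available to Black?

Black to move; king on h8.
In check: no.
Legal moves: none.
Count: 0.

0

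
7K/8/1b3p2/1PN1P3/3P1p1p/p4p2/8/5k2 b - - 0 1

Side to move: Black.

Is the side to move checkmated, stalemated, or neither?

neither

Black to move; black king on f1.
In check: no.
Legal moves for Black: Bd8, Bc7, Ba7, Bxc5, Ba5, Kg2, Kf2, Ke2, Kg1, Ke1, fxe5, f5, h3, f2, a2.
Black has 15 legal moves and is not in check → neither.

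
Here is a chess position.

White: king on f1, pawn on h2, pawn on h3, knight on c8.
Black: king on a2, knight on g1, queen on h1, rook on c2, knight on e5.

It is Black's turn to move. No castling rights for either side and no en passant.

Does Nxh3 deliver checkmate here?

After Nxh3: white king on f1; in check: yes, from the black queen on h1.
King squares — e1: attacked by Qh1; g1: attacked by Qh1; e2: attacked by Rc2; f2: attacked by Rc2; g2: attacked by Qh1.
White has no legal moves → checkmate.

yes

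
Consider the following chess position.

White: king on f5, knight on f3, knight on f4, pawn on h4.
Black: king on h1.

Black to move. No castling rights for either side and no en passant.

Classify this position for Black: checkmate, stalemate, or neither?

Black to move; black king on h1.
In check: no.
King squares — g1: attacked by Nf3; g2: attacked by Nf4; h2: attacked by Nf3.
Legal moves for Black: none.
Not in check and no legal moves → stalemate.

stalemate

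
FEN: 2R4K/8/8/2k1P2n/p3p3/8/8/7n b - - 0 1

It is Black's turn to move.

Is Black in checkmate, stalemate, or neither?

Black to move; black king on c5.
In check: yes, from the white rook on c8.
King squares — b4: available; c4: attacked by Rc8; d4: available; b5: available; d5: available; b6: available; c6: attacked by Rc8; d6: attacked by Pe5.
Legal moves for Black: Kb6, Kd5, Kb5, Kd4, Kb4.
Black is in check but has 5 legal moves → neither.

neither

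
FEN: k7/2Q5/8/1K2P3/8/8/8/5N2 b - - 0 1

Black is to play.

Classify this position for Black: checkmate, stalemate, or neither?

Black to move; black king on a8.
In check: no.
King squares — a7: attacked by Qc7; b7: attacked by Qc7; b8: attacked by Qc7.
Legal moves for Black: none.
Not in check and no legal moves → stalemate.

stalemate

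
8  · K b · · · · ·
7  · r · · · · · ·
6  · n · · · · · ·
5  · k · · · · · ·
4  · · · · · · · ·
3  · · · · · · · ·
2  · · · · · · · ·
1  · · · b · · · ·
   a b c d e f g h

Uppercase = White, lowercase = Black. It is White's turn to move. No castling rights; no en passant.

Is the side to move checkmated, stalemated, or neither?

White to move; white king on b8.
In check: yes, from the black rook on b7.
King squares — a7: attacked by Rb7; b7: attacked by Bc8; c7: attacked by Rb7; a8: attacked by Nb6; c8: attacked by Nb6.
Legal moves for White: none.
In check with no legal moves → checkmate.

checkmate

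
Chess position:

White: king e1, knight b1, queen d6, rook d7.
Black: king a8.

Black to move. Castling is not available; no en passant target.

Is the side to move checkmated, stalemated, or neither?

stalemate

Black to move; black king on a8.
In check: no.
King squares — a7: attacked by Rd7; b7: attacked by Rd7; b8: attacked by Qd6.
Legal moves for Black: none.
Not in check and no legal moves → stalemate.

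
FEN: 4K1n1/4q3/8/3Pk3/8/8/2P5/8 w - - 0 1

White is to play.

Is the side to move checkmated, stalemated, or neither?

White to move; white king on e8.
In check: yes, from the black queen on e7.
King squares — d7: attacked by Qe7; e7: attacked by Ng8; f7: attacked by Qe7; d8: attacked by Qe7; f8: attacked by Qe7.
Legal moves for White: none.
In check with no legal moves → checkmate.

checkmate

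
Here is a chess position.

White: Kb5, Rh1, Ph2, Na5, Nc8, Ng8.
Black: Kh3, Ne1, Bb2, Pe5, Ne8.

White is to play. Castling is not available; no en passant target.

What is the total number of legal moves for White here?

White to move; king on b5.
In check: no.
Legal moves: Nge7, Nh6, Nf6, Nce7, Na7, Nd6, Nb6, Kc6, Kb6, Ka6, Kc5, Kc4, Kb4, Ka4, Nb7, Nc6, Nc4, Nb3, Rg1, Rf1, Rxe1.
Count: 21.

21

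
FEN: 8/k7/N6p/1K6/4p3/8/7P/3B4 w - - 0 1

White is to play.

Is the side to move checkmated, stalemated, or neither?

neither

White to move; white king on b5.
In check: no.
Legal moves for White include: Nb8, Nc7, Nc5, Nb4, Kc6, Kc5, Ka5, Kc4, Kb4, Ka4, Bh5, Bg4, Ba4, Bf3, Bb3, Be2, Bc2, h3, ... (list truncated; more exist).
White has legal moves and is not in check → neither.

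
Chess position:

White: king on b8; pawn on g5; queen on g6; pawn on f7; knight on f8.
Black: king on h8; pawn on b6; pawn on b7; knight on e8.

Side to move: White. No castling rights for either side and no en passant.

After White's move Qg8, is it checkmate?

After Qg8: black king on h8; in check: yes, from the white queen on g8.
King squares — g7: attacked by Qg8; h7: attacked by Nf8; g8: attacked by Pf7.
Black has no legal moves → checkmate.

yes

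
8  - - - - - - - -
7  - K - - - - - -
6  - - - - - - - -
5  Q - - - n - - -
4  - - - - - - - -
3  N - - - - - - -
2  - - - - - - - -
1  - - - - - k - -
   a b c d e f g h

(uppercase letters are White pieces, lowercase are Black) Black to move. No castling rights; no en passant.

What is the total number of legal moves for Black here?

12

Black to move; king on f1.
In check: no.
Legal moves: Nf7, Nd7, Ng6, Nc6, Ng4, Nc4, Nf3, Nd3, Kg2, Kf2, Ke2, Kg1.
Count: 12.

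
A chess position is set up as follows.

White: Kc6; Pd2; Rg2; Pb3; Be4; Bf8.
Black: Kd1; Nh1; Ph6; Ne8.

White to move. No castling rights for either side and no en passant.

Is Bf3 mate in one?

no

After Bf3: black king on d1; in check: yes, from the white bishop on f3.
Black has 3 legal replies: Kc2, Ke1, Kc1.
In check but a legal move exists → not checkmate.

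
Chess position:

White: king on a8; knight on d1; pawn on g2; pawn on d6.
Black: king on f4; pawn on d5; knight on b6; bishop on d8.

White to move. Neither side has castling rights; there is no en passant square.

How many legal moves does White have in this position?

3

White to move; king on a8.
In check: yes, from the black knight on b6.
Legal moves: Kb8, Kb7, Ka7.
Count: 3.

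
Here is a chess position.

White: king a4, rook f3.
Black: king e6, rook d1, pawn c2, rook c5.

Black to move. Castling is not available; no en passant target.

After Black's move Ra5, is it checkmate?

After Ra5: white king on a4; in check: yes, from the black rook on a5.
White has 3 legal replies: Kxa5, Kb4, Kb3.
In check but a legal move exists → not checkmate.

no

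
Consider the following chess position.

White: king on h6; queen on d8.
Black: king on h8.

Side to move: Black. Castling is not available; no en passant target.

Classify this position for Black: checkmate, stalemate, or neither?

checkmate

Black to move; black king on h8.
In check: yes, from the white queen on d8.
King squares — g7: attacked by Kh6; h7: attacked by Kh6; g8: attacked by Qd8.
Legal moves for Black: none.
In check with no legal moves → checkmate.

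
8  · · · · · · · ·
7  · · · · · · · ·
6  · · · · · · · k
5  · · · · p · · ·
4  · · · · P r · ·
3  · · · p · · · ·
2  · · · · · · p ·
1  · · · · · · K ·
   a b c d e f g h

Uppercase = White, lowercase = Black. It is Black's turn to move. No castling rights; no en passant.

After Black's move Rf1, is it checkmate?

After Rf1: white king on g1; in check: yes, from the black rook on f1.
White has 2 legal replies: Kh2, Kxg2.
In check but a legal move exists → not checkmate.

no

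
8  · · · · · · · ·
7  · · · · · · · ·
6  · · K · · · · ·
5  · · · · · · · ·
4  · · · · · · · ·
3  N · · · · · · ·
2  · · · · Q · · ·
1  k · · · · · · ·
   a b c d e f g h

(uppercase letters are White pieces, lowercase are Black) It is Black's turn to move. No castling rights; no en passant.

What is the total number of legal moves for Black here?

0

Black to move; king on a1.
In check: no.
Legal moves: none.
Count: 0.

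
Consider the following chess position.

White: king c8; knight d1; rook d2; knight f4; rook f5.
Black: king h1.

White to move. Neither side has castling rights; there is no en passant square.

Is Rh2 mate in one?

After Rh2: black king on h1; in check: yes, from the white rook on h2.
Black has 2 legal replies: Kxh2, Kg1.
In check but a legal move exists → not checkmate.

no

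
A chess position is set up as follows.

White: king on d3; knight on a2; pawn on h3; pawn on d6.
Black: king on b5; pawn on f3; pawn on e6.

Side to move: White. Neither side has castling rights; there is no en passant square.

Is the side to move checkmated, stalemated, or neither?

White to move; white king on d3.
In check: no.
Legal moves for White: Ke4, Kd4, Ke3, Kc3, Kd2, Kc2, Nb4, Nc3+, Nc1, d7, h4.
White has 11 legal moves and is not in check → neither.

neither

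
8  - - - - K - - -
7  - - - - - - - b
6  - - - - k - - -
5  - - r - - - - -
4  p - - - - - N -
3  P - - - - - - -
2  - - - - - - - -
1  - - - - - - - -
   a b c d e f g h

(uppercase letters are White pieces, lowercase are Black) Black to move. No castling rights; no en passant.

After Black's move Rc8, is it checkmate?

After Rc8: white king on e8; in check: yes, from the black rook on c8.
King squares — d7: attacked by Ke6; e7: attacked by Ke6; f7: attacked by Ke6; d8: attacked by Rc8; f8: attacked by Rc8.
White has no legal moves → checkmate.

yes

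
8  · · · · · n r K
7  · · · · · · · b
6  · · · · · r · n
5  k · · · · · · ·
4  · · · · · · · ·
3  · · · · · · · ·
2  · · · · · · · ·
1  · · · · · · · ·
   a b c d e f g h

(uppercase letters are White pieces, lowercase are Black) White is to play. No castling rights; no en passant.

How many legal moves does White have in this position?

0

White to move; king on h8.
In check: yes, from the black rook on g8.
Legal moves: none.
Count: 0.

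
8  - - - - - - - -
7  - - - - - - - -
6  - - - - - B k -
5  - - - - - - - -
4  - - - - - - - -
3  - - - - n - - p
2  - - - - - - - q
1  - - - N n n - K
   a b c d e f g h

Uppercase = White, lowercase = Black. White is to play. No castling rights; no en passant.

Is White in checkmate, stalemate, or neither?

White to move; white king on h1.
In check: yes, from the black queen on h2.
King squares — g1: attacked by Qh2; g2: attacked by Ne1; h2: attacked by Nf1.
Legal moves for White: none.
In check with no legal moves → checkmate.

checkmate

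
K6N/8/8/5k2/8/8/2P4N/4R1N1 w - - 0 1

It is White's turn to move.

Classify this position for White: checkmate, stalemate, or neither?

White to move; white king on a8.
In check: no.
Legal moves for White include: Nf7, Ng6, Kb8, Kb7, Ka7, Ng4, Nhf3, Nf1, Nh3, Ngf3, Ne2, Re8, Re7, Re6, Re5+, Re4, Re3, Re2, ... (list truncated; more exist).
White has legal moves and is not in check → neither.

neither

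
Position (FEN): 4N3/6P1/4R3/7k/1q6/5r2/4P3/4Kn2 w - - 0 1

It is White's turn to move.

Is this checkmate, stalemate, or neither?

White to move; white king on e1.
In check: yes, from the black queen on b4.
Legal moves for White: Kd1.
White is in check but has 1 legal move → neither.

neither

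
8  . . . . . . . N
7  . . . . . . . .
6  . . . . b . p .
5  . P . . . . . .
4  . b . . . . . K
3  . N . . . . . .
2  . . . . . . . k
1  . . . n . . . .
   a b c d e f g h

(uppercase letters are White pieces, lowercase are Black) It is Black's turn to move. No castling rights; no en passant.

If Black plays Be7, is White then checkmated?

yes

After Be7: white king on h4; in check: yes, from the black bishop on e7.
King squares — g3: attacked by Kh2; h3: attacked by Kh2; g4: attacked by Be6; g5: attacked by Be7; h5: attacked by Pg6.
White has no legal moves → checkmate.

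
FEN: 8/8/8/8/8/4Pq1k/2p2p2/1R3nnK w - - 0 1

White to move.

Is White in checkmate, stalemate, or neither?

White to move; white king on h1.
In check: yes, from the black queen on f3.
King squares — g1: attacked by Pf2; g2: attacked by Qf3; h2: attacked by Nf1.
Legal moves for White: none.
In check with no legal moves → checkmate.

checkmate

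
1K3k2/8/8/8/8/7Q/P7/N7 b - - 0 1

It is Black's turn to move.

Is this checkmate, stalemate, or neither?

Black to move; black king on f8.
In check: no.
Legal moves for Black: Kg8, Ke8, Kg7, Kf7, Ke7.
Black has 5 legal moves and is not in check → neither.

neither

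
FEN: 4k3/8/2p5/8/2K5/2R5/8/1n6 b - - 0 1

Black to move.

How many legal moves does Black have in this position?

Black to move; king on e8.
In check: no.
Legal moves: Kf8, Kd8, Kf7, Ke7, Kd7, Nxc3, Na3+, Nd2+, c5.
Count: 9.

9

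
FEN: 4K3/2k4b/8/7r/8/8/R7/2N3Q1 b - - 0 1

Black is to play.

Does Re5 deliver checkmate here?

After Re5: white king on e8; in check: yes, from the black rook on e5.
White has 2 legal replies: Kf8, Kf7.
In check but a legal move exists → not checkmate.

no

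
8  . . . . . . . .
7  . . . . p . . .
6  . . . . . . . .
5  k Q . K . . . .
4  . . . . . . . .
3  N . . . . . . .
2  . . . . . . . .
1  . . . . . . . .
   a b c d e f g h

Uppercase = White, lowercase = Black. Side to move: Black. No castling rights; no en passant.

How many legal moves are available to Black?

Black to move; king on a5.
In check: yes, from the white queen on b5.
Legal moves: none.
Count: 0.

0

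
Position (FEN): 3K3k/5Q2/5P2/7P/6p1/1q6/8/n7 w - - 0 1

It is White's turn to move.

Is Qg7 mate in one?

yes

After Qg7: black king on h8; in check: yes, from the white queen on g7.
King squares — g7: attacked by Pf6; h7: attacked by Qg7; g8: attacked by Qg7.
Black has no legal moves → checkmate.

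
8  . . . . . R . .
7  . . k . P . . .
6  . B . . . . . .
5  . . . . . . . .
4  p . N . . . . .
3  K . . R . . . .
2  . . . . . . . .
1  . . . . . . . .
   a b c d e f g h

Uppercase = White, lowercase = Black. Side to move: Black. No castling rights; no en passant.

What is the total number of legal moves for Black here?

Black to move; king on c7.
In check: yes, from the white bishop on b6.
Legal moves: Kb7, Kc6.
Count: 2.

2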